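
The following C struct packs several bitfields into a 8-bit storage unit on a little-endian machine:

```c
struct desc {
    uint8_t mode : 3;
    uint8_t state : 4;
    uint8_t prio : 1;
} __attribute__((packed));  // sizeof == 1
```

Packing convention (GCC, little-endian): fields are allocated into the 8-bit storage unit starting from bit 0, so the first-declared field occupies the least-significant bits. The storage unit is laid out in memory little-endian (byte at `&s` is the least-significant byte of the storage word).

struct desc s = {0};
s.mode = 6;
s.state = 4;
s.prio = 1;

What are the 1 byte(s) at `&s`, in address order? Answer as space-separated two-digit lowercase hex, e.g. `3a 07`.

mode:3 = 6 → 0x6 << 0 → word 0x06
state:4 = 4 → 0x4 << 3 → word 0x26
prio:1 = 1 → 0x1 << 7 → word 0xa6
word = 0xa6 → little-endian bytes:
  [0]=0xa6

a6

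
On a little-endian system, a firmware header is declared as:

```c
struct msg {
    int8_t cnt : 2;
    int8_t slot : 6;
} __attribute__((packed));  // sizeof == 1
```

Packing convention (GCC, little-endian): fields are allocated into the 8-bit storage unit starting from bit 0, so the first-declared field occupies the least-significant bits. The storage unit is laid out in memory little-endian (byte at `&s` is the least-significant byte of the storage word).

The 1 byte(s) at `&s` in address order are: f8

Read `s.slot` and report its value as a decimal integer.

[0]=0xf8 (little-endian) → word 0xf8
cnt:2 @ bit 0 → (0xf8>>0)&0x3 = 0x0
slot:6 @ bit 2 → (0xf8>>2)&0x3f = 0x3e  ←
slot signed 6b, MSB=1: 62 - 64 = -2

-2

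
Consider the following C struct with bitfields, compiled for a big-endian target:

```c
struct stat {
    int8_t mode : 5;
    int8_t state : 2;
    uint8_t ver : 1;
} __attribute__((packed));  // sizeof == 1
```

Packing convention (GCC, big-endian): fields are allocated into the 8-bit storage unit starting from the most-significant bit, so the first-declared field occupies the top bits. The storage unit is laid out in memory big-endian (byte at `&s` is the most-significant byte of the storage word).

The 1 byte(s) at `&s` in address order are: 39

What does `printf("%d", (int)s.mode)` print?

[0]=0x39 (big-endian) → word 0x39
mode [3+:5] = (word>>3) & 0x1f = 7  ←
state [1+:2] = (word>>1) & 0x3 = 0
ver [0+:1] = (word>>0) & 0x1 = 1
mode signed 5b, MSB=0: value = 7

7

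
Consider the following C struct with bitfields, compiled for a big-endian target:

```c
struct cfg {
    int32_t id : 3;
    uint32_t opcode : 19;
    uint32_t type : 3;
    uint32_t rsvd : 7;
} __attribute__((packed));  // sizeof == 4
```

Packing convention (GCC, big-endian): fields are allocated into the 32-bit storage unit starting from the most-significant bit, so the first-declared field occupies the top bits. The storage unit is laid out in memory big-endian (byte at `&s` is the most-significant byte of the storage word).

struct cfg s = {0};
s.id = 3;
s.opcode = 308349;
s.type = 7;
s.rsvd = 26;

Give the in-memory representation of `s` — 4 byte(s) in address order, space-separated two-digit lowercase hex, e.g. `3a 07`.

72 d1 f7 9a

id:3 = 3 → 0x3 << 29 → word 0x60000000
opcode:19 = 308349 → 0x4b47d << 10 → word 0x72d1f400
type:3 = 7 → 0x7 << 7 → word 0x72d1f780
rsvd:7 = 26 → 0x1a << 0 → word 0x72d1f79a
word = 0x72d1f79a → big-endian bytes:
  [0]=0x72  [1]=0xd1  [2]=0xf7  [3]=0x9a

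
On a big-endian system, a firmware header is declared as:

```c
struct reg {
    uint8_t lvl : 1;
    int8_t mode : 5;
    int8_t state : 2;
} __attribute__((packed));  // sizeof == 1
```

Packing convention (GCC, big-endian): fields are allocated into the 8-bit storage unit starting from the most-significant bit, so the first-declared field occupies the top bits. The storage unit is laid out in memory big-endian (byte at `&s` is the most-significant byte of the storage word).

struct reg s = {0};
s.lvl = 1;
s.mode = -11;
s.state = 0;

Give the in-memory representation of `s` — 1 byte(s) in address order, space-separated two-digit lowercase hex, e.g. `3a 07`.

[7+:1] lvl=1 & 0x1 = 0x1; word=0x80
[2+:5] mode=-11 & 0x1f = 0x15; word=0xd4
[0+:2] state=0 & 0x3 = 0x0; word=0xd4
word = 0xd4 → big-endian bytes:
  [0]=0xd4

d4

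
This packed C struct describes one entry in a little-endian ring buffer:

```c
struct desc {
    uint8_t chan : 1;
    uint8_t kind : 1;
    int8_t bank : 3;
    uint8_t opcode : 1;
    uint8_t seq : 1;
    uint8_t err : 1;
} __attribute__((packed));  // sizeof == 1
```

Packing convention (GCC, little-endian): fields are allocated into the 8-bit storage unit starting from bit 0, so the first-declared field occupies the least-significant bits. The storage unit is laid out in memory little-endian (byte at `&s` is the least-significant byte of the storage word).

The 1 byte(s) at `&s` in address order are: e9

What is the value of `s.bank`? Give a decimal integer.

[0]=0xe9 (little-endian) → word 0xe9
chan [0+:1] = (word>>0) & 0x1 = 1
kind [1+:1] = (word>>1) & 0x1 = 0
bank [2+:3] = (word>>2) & 0x7 = 2  ←
opcode [5+:1] = (word>>5) & 0x1 = 1
seq [6+:1] = (word>>6) & 0x1 = 1
err [7+:1] = (word>>7) & 0x1 = 1
bank signed 3b, MSB=0: value = 2

2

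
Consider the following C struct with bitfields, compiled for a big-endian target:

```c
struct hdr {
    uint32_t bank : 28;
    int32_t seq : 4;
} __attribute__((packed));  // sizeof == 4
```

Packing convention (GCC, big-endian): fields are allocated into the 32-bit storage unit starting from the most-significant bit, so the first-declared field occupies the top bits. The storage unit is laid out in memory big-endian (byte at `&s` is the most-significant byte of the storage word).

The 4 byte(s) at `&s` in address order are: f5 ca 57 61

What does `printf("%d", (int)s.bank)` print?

257729910

[0]=0xf5 [1]=0xca [2]=0x57 [3]=0x61 (big-endian) → word 0xf5ca5761
bank [4+:28] = (word>>4) & 0xfffffff = 257729910  ←
seq [0+:4] = (word>>0) & 0xf = 1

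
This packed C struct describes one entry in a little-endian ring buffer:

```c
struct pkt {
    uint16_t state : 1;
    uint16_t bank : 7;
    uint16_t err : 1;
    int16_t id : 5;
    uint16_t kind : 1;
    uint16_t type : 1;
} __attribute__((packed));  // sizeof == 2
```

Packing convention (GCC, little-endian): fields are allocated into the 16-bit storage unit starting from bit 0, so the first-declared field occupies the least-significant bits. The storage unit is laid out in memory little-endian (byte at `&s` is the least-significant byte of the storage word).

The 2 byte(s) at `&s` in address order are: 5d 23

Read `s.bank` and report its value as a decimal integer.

[0]=0x5d [1]=0x23 (little-endian) → word 0x235d
state:1 @ bit 0 → (0x235d>>0)&0x1 = 0x1
bank:7 @ bit 1 → (0x235d>>1)&0x7f = 0x2e  ←
err:1 @ bit 8 → (0x235d>>8)&0x1 = 0x1
id:5 @ bit 9 → (0x235d>>9)&0x1f = 0x11
kind:1 @ bit 14 → (0x235d>>14)&0x1 = 0x0
type:1 @ bit 15 → (0x235d>>15)&0x1 = 0x0

46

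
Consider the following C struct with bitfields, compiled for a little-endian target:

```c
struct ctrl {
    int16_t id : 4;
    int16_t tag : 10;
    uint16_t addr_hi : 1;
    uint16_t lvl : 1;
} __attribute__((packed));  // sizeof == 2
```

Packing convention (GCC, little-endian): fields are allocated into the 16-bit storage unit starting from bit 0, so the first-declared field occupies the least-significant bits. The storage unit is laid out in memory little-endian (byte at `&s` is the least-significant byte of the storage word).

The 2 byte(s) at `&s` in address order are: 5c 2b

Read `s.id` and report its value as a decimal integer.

-4

[0]=0x5c [1]=0x2b (little-endian) → word 0x2b5c
id [0+:4] = (word>>0) & 0xf = 12  ←
tag [4+:10] = (word>>4) & 0x3ff = 693
addr_hi [14+:1] = (word>>14) & 0x1 = 0
lvl [15+:1] = (word>>15) & 0x1 = 0
id signed 4b, MSB=1: 12 - 16 = -4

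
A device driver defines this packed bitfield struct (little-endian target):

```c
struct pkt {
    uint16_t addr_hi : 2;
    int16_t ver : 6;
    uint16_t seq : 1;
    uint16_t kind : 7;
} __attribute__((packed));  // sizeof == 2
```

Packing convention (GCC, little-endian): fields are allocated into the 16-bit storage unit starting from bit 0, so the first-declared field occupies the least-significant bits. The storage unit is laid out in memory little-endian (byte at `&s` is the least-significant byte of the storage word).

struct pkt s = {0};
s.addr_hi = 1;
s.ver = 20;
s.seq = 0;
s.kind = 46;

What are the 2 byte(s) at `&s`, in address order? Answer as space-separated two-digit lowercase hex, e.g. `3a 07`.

51 5c

addr_hi (2b) val=1 bits=0x1 at bit 0: 0x0001
ver (6b) val=20 bits=0x14 at bit 2: 0x0051
seq (1b) val=0 bits=0x0 at bit 8: 0x0051
kind (7b) val=46 bits=0x2e at bit 9: 0x5c51
word = 0x5c51 → little-endian bytes:
  [0]=0x51  [1]=0x5c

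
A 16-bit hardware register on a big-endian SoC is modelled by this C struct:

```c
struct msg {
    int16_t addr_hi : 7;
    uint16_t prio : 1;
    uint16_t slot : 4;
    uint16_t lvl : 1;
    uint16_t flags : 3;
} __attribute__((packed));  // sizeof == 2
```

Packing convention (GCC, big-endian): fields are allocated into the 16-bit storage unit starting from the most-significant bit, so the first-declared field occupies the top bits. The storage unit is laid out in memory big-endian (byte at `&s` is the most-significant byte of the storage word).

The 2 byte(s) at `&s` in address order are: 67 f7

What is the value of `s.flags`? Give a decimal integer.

7

[0]=0x67 [1]=0xf7 (big-endian) → word 0x67f7
addr_hi [9+:7] = (word>>9) & 0x7f = 51
prio [8+:1] = (word>>8) & 0x1 = 1
slot [4+:4] = (word>>4) & 0xf = 15
lvl [3+:1] = (word>>3) & 0x1 = 0
flags [0+:3] = (word>>0) & 0x7 = 7  ←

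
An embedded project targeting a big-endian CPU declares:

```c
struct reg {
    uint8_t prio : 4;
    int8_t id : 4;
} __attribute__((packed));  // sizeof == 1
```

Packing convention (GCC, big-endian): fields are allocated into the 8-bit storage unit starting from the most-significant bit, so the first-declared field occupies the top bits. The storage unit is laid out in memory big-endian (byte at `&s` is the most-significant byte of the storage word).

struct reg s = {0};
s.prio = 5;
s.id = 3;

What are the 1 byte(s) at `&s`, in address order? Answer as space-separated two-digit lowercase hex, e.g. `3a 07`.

prio:4 = 5 → 0x5 << 4 → word 0x50
id:4 = 3 → 0x3 << 0 → word 0x53
word = 0x53 → big-endian bytes:
  [0]=0x53

53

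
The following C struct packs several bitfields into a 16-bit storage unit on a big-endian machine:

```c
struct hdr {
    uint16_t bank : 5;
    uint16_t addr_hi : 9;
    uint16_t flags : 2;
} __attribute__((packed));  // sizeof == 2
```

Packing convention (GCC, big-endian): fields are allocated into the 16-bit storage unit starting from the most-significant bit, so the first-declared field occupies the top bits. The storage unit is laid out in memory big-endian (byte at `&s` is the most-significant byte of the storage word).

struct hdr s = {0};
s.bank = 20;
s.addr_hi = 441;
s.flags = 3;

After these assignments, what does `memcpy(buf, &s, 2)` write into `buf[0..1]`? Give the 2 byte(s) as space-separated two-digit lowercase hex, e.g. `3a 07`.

a6 e7

bank:5 = 20 → 0x14 << 11 → word 0xa000
addr_hi:9 = 441 → 0x1b9 << 2 → word 0xa6e4
flags:2 = 3 → 0x3 << 0 → word 0xa6e7
word = 0xa6e7 → big-endian bytes:
  [0]=0xa6  [1]=0xe7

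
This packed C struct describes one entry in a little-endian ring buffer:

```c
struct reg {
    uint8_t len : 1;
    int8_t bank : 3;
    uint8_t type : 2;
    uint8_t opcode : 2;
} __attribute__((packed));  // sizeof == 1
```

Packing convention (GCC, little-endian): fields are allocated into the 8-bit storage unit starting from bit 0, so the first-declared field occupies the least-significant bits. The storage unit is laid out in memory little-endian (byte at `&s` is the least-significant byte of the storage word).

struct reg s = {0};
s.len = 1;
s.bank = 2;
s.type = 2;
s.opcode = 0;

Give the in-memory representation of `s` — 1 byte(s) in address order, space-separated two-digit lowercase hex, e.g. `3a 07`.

25

len (1b) val=1 bits=0x1 at bit 0: 0x01
bank (3b) val=2 bits=0x2 at bit 1: 0x05
type (2b) val=2 bits=0x2 at bit 4: 0x25
opcode (2b) val=0 bits=0x0 at bit 6: 0x25
word = 0x25 → little-endian bytes:
  [0]=0x25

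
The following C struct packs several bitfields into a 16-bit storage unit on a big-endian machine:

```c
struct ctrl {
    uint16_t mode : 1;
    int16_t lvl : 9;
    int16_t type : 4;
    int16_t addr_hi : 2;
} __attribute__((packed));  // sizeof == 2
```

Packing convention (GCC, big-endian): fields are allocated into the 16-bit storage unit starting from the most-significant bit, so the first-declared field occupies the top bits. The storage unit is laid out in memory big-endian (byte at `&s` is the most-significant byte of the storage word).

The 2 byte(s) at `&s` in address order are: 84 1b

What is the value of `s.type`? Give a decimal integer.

[0]=0x84 [1]=0x1b (big-endian) → word 0x841b
mode [15+:1] = (word>>15) & 0x1 = 1
lvl [6+:9] = (word>>6) & 0x1ff = 16
type [2+:4] = (word>>2) & 0xf = 6  ←
addr_hi [0+:2] = (word>>0) & 0x3 = 3
type signed 4b, MSB=0: value = 6

6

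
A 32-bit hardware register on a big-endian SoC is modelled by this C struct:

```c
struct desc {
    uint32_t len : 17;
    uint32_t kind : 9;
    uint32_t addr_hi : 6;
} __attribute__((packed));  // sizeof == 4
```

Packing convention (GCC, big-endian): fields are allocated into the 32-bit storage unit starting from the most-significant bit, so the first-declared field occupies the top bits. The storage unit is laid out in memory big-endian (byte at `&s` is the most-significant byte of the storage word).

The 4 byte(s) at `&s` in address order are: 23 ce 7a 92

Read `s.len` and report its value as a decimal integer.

[0]=0x23 [1]=0xce [2]=0x7a [3]=0x92 (big-endian) → word 0x23ce7a92
len:17 @ bit 15 → (0x23ce7a92>>15)&0x1ffff = 0x479c  ←
kind:9 @ bit 6 → (0x23ce7a92>>6)&0x1ff = 0x1ea
addr_hi:6 @ bit 0 → (0x23ce7a92>>0)&0x3f = 0x12

18332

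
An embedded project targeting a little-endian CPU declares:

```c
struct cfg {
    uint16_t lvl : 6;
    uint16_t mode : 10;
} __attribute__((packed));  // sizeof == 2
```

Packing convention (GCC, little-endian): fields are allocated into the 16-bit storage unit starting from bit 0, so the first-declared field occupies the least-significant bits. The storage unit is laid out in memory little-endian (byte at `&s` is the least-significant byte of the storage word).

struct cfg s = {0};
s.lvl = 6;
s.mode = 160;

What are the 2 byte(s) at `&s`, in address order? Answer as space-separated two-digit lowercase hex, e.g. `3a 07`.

06 28

lvl:6 = 6 → 0x6 << 0 → word 0x0006
mode:10 = 160 → 0xa0 << 6 → word 0x2806
word = 0x2806 → little-endian bytes:
  [0]=0x06  [1]=0x28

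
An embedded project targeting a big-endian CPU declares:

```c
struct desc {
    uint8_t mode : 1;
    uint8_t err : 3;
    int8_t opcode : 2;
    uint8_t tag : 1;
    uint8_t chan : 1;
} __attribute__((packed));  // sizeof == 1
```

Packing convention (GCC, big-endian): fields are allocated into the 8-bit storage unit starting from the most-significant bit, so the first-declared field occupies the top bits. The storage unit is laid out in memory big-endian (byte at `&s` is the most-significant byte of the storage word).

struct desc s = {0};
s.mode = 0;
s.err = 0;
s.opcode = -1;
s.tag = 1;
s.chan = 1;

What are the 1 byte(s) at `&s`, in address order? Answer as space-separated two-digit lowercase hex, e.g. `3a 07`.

0f

mode:1 = 0 → 0x0 << 7 → word 0x00
err:3 = 0 → 0x0 << 4 → word 0x00
opcode:2 = -1 → 0x3 << 2 → word 0x0c
tag:1 = 1 → 0x1 << 1 → word 0x0e
chan:1 = 1 → 0x1 << 0 → word 0x0f
word = 0x0f → big-endian bytes:
  [0]=0x0f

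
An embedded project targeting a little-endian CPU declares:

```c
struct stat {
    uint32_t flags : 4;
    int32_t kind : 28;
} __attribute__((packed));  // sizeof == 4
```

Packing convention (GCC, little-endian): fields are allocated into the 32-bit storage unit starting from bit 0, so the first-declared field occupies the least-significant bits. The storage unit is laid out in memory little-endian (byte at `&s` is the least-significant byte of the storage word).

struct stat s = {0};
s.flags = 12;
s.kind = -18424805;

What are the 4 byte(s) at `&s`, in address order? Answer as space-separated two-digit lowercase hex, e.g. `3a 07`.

[0+:4] flags=12 & 0xf = 0xc; word=0x0000000c
[4+:28] kind=-18424805 & 0xfffffff = 0xee6dc1b; word=0xee6dc1bc
word = 0xee6dc1bc → little-endian bytes:
  [0]=0xbc  [1]=0xc1  [2]=0x6d  [3]=0xee

bc c1 6d ee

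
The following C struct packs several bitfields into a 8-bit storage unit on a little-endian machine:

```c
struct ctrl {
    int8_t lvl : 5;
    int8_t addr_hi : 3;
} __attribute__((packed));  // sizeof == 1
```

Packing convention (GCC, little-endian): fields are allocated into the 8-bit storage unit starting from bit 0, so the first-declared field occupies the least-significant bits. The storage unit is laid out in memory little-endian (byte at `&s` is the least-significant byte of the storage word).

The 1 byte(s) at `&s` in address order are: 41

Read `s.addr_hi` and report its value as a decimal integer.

2

[0]=0x41 (little-endian) → word 0x41
lvl:5 @ bit 0 → (0x41>>0)&0x1f = 0x1
addr_hi:3 @ bit 5 → (0x41>>5)&0x7 = 0x2  ←
addr_hi signed 3b, MSB=0: value = 2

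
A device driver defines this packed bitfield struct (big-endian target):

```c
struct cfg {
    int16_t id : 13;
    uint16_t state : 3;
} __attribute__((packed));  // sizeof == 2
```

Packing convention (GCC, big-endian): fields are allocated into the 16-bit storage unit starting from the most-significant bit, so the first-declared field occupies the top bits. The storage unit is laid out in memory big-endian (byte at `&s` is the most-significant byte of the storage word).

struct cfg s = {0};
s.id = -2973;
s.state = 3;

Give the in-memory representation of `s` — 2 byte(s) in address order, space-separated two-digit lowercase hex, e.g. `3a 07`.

id (13b) val=-2973 bits=0x1463 at bit 3: 0xa318
state (3b) val=3 bits=0x3 at bit 0: 0xa31b
word = 0xa31b → big-endian bytes:
  [0]=0xa3  [1]=0x1b

a3 1b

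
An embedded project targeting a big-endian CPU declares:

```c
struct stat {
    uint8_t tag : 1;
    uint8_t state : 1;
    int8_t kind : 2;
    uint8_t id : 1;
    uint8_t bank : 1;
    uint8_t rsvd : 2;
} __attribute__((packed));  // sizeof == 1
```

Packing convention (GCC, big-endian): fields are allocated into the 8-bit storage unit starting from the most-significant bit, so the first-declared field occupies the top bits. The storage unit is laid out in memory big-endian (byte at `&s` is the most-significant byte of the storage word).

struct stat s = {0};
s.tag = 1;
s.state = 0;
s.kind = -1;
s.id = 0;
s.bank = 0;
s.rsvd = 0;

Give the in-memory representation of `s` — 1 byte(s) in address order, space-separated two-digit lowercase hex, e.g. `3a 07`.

[7+:1] tag=1 & 0x1 = 0x1; word=0x80
[6+:1] state=0 & 0x1 = 0x0; word=0x80
[4+:2] kind=-1 & 0x3 = 0x3; word=0xb0
[3+:1] id=0 & 0x1 = 0x0; word=0xb0
[2+:1] bank=0 & 0x1 = 0x0; word=0xb0
[0+:2] rsvd=0 & 0x3 = 0x0; word=0xb0
word = 0xb0 → big-endian bytes:
  [0]=0xb0

b0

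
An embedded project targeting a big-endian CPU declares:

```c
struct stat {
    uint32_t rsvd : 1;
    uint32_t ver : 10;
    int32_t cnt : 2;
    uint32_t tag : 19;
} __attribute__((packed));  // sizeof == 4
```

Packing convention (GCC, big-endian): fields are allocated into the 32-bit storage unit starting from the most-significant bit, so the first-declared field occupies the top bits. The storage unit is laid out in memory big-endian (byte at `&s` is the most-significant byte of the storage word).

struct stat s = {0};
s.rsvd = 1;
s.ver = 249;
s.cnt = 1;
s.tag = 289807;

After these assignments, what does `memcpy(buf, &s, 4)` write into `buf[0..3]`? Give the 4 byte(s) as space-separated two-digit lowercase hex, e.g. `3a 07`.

9f 2c 6c 0f

rsvd:1 = 1 → 0x1 << 31 → word 0x80000000
ver:10 = 249 → 0xf9 << 21 → word 0x9f200000
cnt:2 = 1 → 0x1 << 19 → word 0x9f280000
tag:19 = 289807 → 0x46c0f << 0 → word 0x9f2c6c0f
word = 0x9f2c6c0f → big-endian bytes:
  [0]=0x9f  [1]=0x2c  [2]=0x6c  [3]=0x0f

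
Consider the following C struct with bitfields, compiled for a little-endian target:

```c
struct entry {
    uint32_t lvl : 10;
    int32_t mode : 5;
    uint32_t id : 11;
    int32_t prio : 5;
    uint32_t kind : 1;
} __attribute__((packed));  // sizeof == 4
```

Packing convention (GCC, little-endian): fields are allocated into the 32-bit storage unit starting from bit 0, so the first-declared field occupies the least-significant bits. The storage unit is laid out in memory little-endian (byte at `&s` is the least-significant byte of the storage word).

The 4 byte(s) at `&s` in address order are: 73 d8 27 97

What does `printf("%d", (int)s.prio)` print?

5

[0]=0x73 [1]=0xd8 [2]=0x27 [3]=0x97 (little-endian) → word 0x9727d873
lvl [0+:10] = (word>>0) & 0x3ff = 115
mode [10+:5] = (word>>10) & 0x1f = 22
id [15+:11] = (word>>15) & 0x7ff = 1615
prio [26+:5] = (word>>26) & 0x1f = 5  ←
kind [31+:1] = (word>>31) & 0x1 = 1
prio signed 5b, MSB=0: value = 5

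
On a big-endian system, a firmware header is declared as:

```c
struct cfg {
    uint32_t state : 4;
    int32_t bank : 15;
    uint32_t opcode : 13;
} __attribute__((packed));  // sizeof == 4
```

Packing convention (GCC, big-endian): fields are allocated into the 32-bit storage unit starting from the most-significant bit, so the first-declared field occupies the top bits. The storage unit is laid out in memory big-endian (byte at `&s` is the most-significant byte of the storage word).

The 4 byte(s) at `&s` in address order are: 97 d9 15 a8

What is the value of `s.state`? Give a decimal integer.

9

[0]=0x97 [1]=0xd9 [2]=0x15 [3]=0xa8 (big-endian) → word 0x97d915a8
state [28+:4] = (word>>28) & 0xf = 9  ←
bank [13+:15] = (word>>13) & 0x7fff = 16072
opcode [0+:13] = (word>>0) & 0x1fff = 5544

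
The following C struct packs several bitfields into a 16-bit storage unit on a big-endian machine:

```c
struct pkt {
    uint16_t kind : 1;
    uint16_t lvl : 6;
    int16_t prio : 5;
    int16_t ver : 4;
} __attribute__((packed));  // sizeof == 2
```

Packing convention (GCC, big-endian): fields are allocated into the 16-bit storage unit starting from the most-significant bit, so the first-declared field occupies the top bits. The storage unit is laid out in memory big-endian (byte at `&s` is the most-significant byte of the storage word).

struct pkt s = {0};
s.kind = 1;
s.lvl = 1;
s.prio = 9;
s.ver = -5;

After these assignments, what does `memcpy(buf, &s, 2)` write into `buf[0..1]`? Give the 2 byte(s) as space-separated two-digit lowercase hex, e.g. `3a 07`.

[15+:1] kind=1 & 0x1 = 0x1; word=0x8000
[9+:6] lvl=1 & 0x3f = 0x1; word=0x8200
[4+:5] prio=9 & 0x1f = 0x9; word=0x8290
[0+:4] ver=-5 & 0xf = 0xb; word=0x829b
word = 0x829b → big-endian bytes:
  [0]=0x82  [1]=0x9b

82 9b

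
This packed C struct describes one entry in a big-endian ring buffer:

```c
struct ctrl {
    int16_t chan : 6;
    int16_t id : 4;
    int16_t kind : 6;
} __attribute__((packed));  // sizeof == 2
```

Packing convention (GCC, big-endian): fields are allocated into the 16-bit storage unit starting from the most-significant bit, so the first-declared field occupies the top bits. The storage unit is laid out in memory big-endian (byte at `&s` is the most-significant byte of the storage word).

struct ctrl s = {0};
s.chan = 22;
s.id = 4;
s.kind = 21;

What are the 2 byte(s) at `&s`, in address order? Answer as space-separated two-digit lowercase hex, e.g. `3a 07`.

59 15

chan (6b) val=22 bits=0x16 at bit 10: 0x5800
id (4b) val=4 bits=0x4 at bit 6: 0x5900
kind (6b) val=21 bits=0x15 at bit 0: 0x5915
word = 0x5915 → big-endian bytes:
  [0]=0x59  [1]=0x15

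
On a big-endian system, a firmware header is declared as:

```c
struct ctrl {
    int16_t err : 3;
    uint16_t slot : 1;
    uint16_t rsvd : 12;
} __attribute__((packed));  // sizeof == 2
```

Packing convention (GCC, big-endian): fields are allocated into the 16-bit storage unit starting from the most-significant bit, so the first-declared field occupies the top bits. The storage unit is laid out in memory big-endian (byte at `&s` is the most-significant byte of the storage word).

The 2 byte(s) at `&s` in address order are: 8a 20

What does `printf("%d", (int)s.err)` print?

-4

[0]=0x8a [1]=0x20 (big-endian) → word 0x8a20
err [13+:3] = (word>>13) & 0x7 = 4  ←
slot [12+:1] = (word>>12) & 0x1 = 0
rsvd [0+:12] = (word>>0) & 0xfff = 2592
err signed 3b, MSB=1: 4 - 8 = -4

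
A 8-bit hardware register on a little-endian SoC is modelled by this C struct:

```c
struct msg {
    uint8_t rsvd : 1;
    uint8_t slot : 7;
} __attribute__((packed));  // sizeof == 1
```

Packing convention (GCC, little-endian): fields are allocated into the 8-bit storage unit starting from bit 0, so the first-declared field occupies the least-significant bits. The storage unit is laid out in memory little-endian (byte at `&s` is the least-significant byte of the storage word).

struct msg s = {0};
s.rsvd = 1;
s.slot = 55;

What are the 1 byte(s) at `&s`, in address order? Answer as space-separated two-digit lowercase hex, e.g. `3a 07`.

[0+:1] rsvd=1 & 0x1 = 0x1; word=0x01
[1+:7] slot=55 & 0x7f = 0x37; word=0x6f
word = 0x6f → little-endian bytes:
  [0]=0x6f

6f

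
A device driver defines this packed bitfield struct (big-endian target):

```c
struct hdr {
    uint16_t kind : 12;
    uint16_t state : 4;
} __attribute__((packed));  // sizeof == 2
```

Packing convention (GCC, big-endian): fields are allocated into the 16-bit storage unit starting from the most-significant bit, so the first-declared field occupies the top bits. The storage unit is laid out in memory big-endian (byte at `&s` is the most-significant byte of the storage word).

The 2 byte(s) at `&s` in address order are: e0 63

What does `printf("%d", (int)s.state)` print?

[0]=0xe0 [1]=0x63 (big-endian) → word 0xe063
kind [4+:12] = (word>>4) & 0xfff = 3590
state [0+:4] = (word>>0) & 0xf = 3  ←

3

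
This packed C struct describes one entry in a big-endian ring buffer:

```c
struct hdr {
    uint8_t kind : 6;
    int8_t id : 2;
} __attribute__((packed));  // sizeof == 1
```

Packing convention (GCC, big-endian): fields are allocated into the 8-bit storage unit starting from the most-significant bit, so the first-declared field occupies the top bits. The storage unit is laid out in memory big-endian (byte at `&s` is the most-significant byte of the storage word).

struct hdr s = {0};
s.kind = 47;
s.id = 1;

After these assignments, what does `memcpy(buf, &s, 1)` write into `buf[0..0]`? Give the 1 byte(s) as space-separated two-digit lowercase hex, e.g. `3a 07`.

bd

[2+:6] kind=47 & 0x3f = 0x2f; word=0xbc
[0+:2] id=1 & 0x3 = 0x1; word=0xbd
word = 0xbd → big-endian bytes:
  [0]=0xbd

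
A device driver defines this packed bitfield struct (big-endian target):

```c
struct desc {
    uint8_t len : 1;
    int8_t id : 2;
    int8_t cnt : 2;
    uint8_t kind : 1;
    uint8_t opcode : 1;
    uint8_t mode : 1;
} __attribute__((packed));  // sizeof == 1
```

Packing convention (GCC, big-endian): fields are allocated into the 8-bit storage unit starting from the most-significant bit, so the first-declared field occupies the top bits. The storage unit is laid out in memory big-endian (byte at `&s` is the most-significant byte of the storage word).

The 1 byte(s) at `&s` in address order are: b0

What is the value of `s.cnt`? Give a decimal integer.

-2

[0]=0xb0 (big-endian) → word 0xb0
len [7+:1] = (word>>7) & 0x1 = 1
id [5+:2] = (word>>5) & 0x3 = 1
cnt [3+:2] = (word>>3) & 0x3 = 2  ←
kind [2+:1] = (word>>2) & 0x1 = 0
opcode [1+:1] = (word>>1) & 0x1 = 0
mode [0+:1] = (word>>0) & 0x1 = 0
cnt signed 2b, MSB=1: 2 - 4 = -2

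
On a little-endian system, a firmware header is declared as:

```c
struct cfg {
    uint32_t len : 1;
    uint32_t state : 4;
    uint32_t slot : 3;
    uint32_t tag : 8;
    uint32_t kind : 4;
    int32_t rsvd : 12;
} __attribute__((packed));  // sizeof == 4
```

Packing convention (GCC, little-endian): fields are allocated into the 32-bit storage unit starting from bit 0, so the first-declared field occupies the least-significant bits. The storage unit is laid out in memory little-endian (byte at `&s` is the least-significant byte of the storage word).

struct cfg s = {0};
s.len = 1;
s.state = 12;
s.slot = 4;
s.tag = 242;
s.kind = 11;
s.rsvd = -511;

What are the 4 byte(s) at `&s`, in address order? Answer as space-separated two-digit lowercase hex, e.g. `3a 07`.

99 f2 1b e0

len (1b) val=1 bits=0x1 at bit 0: 0x00000001
state (4b) val=12 bits=0xc at bit 1: 0x00000019
slot (3b) val=4 bits=0x4 at bit 5: 0x00000099
tag (8b) val=242 bits=0xf2 at bit 8: 0x0000f299
kind (4b) val=11 bits=0xb at bit 16: 0x000bf299
rsvd (12b) val=-511 bits=0xe01 at bit 20: 0xe01bf299
word = 0xe01bf299 → little-endian bytes:
  [0]=0x99  [1]=0xf2  [2]=0x1b  [3]=0xe0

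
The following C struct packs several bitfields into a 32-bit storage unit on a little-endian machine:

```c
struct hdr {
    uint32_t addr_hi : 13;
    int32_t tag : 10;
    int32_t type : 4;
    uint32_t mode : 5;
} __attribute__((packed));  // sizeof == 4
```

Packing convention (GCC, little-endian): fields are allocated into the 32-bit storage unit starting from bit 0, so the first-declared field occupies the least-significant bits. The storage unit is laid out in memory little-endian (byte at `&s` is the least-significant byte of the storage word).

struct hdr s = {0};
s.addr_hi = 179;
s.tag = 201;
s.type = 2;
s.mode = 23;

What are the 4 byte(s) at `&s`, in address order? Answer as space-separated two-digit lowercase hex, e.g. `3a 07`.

addr_hi:13 = 179 → 0xb3 << 0 → word 0x000000b3
tag:10 = 201 → 0xc9 << 13 → word 0x001920b3
type:4 = 2 → 0x2 << 23 → word 0x011920b3
mode:5 = 23 → 0x17 << 27 → word 0xb91920b3
word = 0xb91920b3 → little-endian bytes:
  [0]=0xb3  [1]=0x20  [2]=0x19  [3]=0xb9

b3 20 19 b9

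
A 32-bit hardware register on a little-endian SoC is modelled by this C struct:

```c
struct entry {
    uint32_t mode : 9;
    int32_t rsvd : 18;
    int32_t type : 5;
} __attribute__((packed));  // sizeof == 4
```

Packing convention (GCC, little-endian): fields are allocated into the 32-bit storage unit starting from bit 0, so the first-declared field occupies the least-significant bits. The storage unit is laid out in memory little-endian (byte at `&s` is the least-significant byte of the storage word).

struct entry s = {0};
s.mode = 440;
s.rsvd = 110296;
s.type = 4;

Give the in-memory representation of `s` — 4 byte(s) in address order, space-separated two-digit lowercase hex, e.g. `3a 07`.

b8 b1 5d 23

mode (9b) val=440 bits=0x1b8 at bit 0: 0x000001b8
rsvd (18b) val=110296 bits=0x1aed8 at bit 9: 0x035db1b8
type (5b) val=4 bits=0x4 at bit 27: 0x235db1b8
word = 0x235db1b8 → little-endian bytes:
  [0]=0xb8  [1]=0xb1  [2]=0x5d  [3]=0x23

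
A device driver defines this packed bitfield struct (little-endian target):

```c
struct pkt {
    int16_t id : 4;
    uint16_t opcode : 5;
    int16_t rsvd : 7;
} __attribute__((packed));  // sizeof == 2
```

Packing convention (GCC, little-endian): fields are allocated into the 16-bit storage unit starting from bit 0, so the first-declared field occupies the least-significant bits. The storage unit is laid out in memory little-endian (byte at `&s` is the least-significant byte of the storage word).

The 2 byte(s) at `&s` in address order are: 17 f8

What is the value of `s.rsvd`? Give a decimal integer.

-4

[0]=0x17 [1]=0xf8 (little-endian) → word 0xf817
id:4 @ bit 0 → (0xf817>>0)&0xf = 0x7
opcode:5 @ bit 4 → (0xf817>>4)&0x1f = 0x1
rsvd:7 @ bit 9 → (0xf817>>9)&0x7f = 0x7c  ←
rsvd signed 7b, MSB=1: 124 - 128 = -4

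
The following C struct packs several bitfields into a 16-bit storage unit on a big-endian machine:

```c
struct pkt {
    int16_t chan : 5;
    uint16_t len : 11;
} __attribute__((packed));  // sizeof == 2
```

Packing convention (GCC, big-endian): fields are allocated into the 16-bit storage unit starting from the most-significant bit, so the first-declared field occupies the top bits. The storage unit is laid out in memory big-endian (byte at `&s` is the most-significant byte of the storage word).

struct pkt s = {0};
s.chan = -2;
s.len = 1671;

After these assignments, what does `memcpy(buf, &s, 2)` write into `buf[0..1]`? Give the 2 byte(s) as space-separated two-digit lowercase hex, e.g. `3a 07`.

[11+:5] chan=-2 & 0x1f = 0x1e; word=0xf000
[0+:11] len=1671 & 0x7ff = 0x687; word=0xf687
word = 0xf687 → big-endian bytes:
  [0]=0xf6  [1]=0x87

f6 87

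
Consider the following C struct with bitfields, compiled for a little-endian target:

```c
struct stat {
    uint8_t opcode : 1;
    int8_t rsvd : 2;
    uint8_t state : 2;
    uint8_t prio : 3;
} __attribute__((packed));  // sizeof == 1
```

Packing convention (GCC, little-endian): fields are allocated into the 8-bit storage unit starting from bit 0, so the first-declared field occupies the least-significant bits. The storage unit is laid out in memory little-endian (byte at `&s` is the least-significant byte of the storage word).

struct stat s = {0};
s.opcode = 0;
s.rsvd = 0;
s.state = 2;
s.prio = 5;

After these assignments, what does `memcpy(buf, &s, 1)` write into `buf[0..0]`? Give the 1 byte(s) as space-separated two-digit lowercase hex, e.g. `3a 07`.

b0

[0+:1] opcode=0 & 0x1 = 0x0; word=0x00
[1+:2] rsvd=0 & 0x3 = 0x0; word=0x00
[3+:2] state=2 & 0x3 = 0x2; word=0x10
[5+:3] prio=5 & 0x7 = 0x5; word=0xb0
word = 0xb0 → little-endian bytes:
  [0]=0xb0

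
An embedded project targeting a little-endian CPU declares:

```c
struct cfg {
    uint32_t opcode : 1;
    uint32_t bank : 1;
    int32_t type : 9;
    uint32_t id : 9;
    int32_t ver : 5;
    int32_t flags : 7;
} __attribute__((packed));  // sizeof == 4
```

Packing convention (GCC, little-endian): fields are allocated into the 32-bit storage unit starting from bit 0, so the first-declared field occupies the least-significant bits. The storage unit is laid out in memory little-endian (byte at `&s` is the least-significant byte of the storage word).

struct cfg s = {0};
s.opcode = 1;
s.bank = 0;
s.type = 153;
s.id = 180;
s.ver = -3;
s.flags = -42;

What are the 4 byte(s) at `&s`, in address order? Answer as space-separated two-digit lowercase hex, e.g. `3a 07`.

65 a2 d5 ad

opcode:1 = 1 → 0x1 << 0 → word 0x00000001
bank:1 = 0 → 0x0 << 1 → word 0x00000001
type:9 = 153 → 0x99 << 2 → word 0x00000265
id:9 = 180 → 0xb4 << 11 → word 0x0005a265
ver:5 = -3 → 0x1d << 20 → word 0x01d5a265
flags:7 = -42 → 0x56 << 25 → word 0xadd5a265
word = 0xadd5a265 → little-endian bytes:
  [0]=0x65  [1]=0xa2  [2]=0xd5  [3]=0xad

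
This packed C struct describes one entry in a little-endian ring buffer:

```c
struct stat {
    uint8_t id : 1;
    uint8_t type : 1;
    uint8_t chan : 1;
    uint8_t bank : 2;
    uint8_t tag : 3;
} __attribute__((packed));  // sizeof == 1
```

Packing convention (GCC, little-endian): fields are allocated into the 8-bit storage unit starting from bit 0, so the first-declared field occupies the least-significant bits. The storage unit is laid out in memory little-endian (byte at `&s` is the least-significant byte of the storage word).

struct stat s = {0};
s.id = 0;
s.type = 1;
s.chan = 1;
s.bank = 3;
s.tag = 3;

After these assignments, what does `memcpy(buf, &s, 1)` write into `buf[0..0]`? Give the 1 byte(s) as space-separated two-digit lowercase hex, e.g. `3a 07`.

7e

id:1 = 0 → 0x0 << 0 → word 0x00
type:1 = 1 → 0x1 << 1 → word 0x02
chan:1 = 1 → 0x1 << 2 → word 0x06
bank:2 = 3 → 0x3 << 3 → word 0x1e
tag:3 = 3 → 0x3 << 5 → word 0x7e
word = 0x7e → little-endian bytes:
  [0]=0x7e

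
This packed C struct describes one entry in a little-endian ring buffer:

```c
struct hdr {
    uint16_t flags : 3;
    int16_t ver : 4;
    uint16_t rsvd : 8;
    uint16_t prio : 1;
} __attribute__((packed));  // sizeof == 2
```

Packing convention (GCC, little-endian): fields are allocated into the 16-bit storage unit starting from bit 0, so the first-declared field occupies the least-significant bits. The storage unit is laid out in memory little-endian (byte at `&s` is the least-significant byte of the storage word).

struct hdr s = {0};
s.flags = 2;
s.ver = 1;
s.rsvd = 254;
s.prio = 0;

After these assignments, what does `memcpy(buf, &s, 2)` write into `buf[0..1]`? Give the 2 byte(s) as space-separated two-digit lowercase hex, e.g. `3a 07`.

0a 7f

flags:3 = 2 → 0x2 << 0 → word 0x0002
ver:4 = 1 → 0x1 << 3 → word 0x000a
rsvd:8 = 254 → 0xfe << 7 → word 0x7f0a
prio:1 = 0 → 0x0 << 15 → word 0x7f0a
word = 0x7f0a → little-endian bytes:
  [0]=0x0a  [1]=0x7f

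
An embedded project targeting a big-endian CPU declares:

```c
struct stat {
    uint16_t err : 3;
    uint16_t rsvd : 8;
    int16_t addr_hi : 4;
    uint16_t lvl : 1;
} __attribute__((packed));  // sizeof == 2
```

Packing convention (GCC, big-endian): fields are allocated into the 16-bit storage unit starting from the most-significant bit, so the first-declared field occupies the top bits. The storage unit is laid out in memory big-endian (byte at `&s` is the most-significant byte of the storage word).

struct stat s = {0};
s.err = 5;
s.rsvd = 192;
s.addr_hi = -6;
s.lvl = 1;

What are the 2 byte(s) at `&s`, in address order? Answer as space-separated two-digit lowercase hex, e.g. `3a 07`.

b8 15

[13+:3] err=5 & 0x7 = 0x5; word=0xa000
[5+:8] rsvd=192 & 0xff = 0xc0; word=0xb800
[1+:4] addr_hi=-6 & 0xf = 0xa; word=0xb814
[0+:1] lvl=1 & 0x1 = 0x1; word=0xb815
word = 0xb815 → big-endian bytes:
  [0]=0xb8  [1]=0x15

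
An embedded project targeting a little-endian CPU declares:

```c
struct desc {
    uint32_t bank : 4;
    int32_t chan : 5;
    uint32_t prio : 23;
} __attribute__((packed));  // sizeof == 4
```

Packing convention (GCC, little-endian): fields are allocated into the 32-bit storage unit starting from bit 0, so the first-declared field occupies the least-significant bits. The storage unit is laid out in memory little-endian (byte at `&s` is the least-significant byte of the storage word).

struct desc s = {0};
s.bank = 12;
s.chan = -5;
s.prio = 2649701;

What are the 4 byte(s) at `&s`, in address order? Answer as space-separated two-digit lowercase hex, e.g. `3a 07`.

[0+:4] bank=12 & 0xf = 0xc; word=0x0000000c
[4+:5] chan=-5 & 0x1f = 0x1b; word=0x000001bc
[9+:23] prio=2649701 & 0x7fffff = 0x286e65; word=0x50dccbbc
word = 0x50dccbbc → little-endian bytes:
  [0]=0xbc  [1]=0xcb  [2]=0xdc  [3]=0x50

bc cb dc 50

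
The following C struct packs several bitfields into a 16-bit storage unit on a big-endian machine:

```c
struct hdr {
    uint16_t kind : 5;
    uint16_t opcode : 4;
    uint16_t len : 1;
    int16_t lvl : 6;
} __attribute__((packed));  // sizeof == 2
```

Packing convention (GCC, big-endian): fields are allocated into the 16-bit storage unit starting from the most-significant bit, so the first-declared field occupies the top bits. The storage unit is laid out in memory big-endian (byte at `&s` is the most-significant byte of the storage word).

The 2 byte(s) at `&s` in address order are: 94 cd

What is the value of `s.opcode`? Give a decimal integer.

9

[0]=0x94 [1]=0xcd (big-endian) → word 0x94cd
kind [11+:5] = (word>>11) & 0x1f = 18
opcode [7+:4] = (word>>7) & 0xf = 9  ←
len [6+:1] = (word>>6) & 0x1 = 1
lvl [0+:6] = (word>>0) & 0x3f = 13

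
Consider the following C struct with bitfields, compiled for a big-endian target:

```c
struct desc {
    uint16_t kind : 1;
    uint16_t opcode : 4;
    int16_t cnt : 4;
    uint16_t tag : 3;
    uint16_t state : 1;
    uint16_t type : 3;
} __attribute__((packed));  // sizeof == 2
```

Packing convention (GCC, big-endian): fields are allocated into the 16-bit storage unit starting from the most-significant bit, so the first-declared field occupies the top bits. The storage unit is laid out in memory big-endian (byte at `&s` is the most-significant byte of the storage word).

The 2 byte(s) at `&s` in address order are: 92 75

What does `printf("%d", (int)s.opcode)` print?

2

[0]=0x92 [1]=0x75 (big-endian) → word 0x9275
kind:1 @ bit 15 → (0x9275>>15)&0x1 = 0x1
opcode:4 @ bit 11 → (0x9275>>11)&0xf = 0x2  ←
cnt:4 @ bit 7 → (0x9275>>7)&0xf = 0x4
tag:3 @ bit 4 → (0x9275>>4)&0x7 = 0x7
state:1 @ bit 3 → (0x9275>>3)&0x1 = 0x0
type:3 @ bit 0 → (0x9275>>0)&0x7 = 0x5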